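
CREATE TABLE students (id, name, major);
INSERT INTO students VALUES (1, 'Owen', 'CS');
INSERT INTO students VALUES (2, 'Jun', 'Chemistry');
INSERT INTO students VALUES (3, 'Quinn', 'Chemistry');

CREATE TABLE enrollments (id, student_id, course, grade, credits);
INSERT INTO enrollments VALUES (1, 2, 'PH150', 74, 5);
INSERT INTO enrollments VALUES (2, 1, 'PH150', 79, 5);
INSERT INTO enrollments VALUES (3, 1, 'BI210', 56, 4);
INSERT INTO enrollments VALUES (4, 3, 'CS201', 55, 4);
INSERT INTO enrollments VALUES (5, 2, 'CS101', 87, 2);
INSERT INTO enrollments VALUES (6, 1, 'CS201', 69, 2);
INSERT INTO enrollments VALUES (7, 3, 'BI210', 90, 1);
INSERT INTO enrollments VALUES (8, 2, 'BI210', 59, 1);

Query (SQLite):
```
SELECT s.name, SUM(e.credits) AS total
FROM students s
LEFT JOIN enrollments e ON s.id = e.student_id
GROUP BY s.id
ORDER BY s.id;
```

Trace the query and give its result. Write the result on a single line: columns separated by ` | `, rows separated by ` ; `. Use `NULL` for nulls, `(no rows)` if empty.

Owen | 11 ; Jun | 8 ; Quinn | 5

LEFT JOIN keeps every students row; unmatched ones get NULL for enrollments columns.
Group by students.id and compute SUM(e.credits). SUM over an all-NULL group is NULL.
  1: ids {2, 3, 6} → SUM(e.credits)=11
  2: ids {1, 5, 8} → SUM(e.credits)=8
  3: ids {4, 7} → SUM(e.credits)=5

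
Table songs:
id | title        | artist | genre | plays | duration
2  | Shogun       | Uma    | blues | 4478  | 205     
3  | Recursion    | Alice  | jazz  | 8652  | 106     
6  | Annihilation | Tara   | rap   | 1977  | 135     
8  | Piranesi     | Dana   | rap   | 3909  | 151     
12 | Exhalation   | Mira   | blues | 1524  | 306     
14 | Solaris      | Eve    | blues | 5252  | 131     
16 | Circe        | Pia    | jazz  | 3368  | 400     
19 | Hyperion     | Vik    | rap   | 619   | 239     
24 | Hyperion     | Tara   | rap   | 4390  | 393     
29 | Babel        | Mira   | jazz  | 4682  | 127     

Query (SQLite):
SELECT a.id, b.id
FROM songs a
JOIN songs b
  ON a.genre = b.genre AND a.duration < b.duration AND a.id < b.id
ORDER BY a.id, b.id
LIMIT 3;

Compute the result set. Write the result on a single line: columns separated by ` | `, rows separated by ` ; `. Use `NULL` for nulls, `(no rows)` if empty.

2 | 12 ; 3 | 16 ; 3 | 29

Pairs (a,b) with same genre, a.duration < b.duration, a.id < b.id.
genre groups: blues:{2,12,14} jazz:{3,16,29} rap:{6,8,19,24}
Ordered by (a.id, b.id); first 3.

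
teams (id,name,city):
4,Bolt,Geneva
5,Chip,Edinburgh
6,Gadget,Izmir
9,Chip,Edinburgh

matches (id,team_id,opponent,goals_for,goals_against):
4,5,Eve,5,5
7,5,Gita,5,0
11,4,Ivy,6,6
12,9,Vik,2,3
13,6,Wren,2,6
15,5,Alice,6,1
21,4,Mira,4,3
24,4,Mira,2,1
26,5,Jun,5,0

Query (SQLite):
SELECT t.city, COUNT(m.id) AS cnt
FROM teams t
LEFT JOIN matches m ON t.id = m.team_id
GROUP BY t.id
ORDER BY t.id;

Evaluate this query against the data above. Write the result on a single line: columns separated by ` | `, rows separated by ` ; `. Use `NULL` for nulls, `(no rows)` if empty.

LEFT JOIN keeps every teams row; unmatched ones get NULL for matches columns.
Group by teams.id and compute COUNT(m.id). COUNT(col) of an all-NULL group is 0.
  4: ids {11, 21, 24} → COUNT(m.id)=3
  5: ids {4, 7, 15, 26} → COUNT(m.id)=4
  6: ids {13} → COUNT(m.id)=1
  9: ids {12} → COUNT(m.id)=1

Geneva | 3 ; Edinburgh | 4 ; Izmir | 1 ; Edinburgh | 1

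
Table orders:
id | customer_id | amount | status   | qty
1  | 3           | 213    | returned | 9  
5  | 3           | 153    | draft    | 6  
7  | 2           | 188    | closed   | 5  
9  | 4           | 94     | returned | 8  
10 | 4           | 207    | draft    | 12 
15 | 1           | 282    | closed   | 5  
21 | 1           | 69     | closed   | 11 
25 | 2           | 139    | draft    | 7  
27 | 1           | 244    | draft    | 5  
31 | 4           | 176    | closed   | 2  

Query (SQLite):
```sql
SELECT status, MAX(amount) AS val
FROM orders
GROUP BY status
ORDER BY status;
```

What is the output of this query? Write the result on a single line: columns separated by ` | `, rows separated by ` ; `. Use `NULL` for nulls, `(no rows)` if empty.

closed | 282 ; draft | 244 ; returned | 213

Partition orders by status; compute MAX(amount) within each group.
  closed: ids {7, 15, 21, 31} → MAX(amount)=282
  draft: ids {5, 10, 25, 27} → MAX(amount)=244
  returned: ids {1, 9} → MAX(amount)=213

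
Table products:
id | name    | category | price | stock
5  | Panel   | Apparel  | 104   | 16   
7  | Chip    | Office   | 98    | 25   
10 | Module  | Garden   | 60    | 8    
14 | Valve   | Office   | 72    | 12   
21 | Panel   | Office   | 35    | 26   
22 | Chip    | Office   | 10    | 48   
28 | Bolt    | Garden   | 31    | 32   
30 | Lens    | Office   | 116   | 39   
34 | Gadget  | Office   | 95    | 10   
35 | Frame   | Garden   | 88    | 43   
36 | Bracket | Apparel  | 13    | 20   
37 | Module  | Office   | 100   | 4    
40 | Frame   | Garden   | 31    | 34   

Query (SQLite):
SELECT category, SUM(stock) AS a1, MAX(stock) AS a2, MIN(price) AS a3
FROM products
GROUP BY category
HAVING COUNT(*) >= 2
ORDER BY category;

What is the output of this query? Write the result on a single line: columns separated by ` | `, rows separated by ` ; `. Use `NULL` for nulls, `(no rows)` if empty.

Group products by category.
Per group compute: SUM(stock), MAX(stock), MIN(price).
HAVING: drop groups with fewer than 2 rows.
  Apparel: ids {5, 36} → SUM(stock)=36, MAX(stock)=20, MIN(price)=13
  Garden: ids {10, 28, 35, 40} → SUM(stock)=117, MAX(stock)=43, MIN(price)=31
  Office: ids {7, 14, 21, 22, 30, 34, 37} → SUM(stock)=164, MAX(stock)=48, MIN(price)=10

Apparel | 36 | 20 | 13 ; Garden | 117 | 43 | 31 ; Office | 164 | 48 | 10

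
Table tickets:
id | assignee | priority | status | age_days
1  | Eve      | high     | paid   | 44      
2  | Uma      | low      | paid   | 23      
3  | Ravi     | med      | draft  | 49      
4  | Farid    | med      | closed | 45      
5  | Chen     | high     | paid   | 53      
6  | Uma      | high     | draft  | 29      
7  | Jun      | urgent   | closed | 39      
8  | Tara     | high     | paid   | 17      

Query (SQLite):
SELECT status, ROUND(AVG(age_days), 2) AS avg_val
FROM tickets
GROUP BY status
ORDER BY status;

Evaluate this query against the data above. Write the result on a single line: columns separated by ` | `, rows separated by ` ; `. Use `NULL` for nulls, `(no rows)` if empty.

closed | 42 ; draft | 39 ; paid | 34.25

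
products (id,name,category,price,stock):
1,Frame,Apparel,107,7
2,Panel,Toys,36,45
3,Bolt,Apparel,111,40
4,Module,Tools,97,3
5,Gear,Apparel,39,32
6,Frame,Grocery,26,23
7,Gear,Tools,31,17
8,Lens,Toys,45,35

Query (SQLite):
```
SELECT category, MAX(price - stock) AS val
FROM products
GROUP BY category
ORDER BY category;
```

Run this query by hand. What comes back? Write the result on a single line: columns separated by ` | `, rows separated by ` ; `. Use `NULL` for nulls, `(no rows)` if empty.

For each row compute price - stock.
Group by category; take MAX of the expression per group.
  Apparel: ids {1, 3, 5} → MAX(price - stock)=100
  Grocery: ids {6} → MAX(price - stock)=3
  Tools: ids {4, 7} → MAX(price - stock)=94
  Toys: ids {2, 8} → MAX(price - stock)=10

Apparel | 100 ; Grocery | 3 ; Tools | 94 ; Toys | 10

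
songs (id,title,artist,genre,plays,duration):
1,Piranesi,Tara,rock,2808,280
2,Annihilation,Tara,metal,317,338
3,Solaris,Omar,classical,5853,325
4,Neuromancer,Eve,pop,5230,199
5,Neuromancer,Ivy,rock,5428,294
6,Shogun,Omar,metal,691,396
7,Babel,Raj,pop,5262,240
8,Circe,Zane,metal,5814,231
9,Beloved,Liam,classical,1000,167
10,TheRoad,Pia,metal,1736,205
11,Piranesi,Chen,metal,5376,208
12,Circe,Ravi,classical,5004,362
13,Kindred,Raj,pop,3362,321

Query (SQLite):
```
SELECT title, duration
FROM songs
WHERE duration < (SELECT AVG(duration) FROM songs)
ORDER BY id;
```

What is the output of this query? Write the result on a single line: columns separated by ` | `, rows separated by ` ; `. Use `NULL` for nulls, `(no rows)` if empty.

Scalar subquery: AVG(duration) over all songs rows = 274.307692 (≈; comparison uses full precision).
Keep rows where duration < that value.

Neuromancer | 199 ; Babel | 240 ; Circe | 231 ; Beloved | 167 ; TheRoad | 205 ; Piranesi | 208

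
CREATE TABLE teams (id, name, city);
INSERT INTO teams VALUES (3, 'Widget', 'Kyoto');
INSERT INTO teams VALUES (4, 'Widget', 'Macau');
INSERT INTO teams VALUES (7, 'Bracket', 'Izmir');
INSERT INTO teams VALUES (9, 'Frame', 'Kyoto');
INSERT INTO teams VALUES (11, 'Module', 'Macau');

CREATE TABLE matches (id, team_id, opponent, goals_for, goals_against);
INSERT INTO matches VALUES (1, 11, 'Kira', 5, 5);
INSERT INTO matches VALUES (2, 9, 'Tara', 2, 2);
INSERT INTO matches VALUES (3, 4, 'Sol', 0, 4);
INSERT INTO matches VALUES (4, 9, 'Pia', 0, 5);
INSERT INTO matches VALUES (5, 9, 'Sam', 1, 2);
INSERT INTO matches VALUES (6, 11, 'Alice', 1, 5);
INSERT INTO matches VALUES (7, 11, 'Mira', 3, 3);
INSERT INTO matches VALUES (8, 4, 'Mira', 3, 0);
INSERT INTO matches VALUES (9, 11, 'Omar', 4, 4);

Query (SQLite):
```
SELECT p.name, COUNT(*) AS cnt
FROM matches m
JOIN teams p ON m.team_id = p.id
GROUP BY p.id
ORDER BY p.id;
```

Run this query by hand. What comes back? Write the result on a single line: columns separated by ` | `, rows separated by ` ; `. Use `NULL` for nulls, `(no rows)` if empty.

Widget | 2 ; Frame | 3 ; Module | 4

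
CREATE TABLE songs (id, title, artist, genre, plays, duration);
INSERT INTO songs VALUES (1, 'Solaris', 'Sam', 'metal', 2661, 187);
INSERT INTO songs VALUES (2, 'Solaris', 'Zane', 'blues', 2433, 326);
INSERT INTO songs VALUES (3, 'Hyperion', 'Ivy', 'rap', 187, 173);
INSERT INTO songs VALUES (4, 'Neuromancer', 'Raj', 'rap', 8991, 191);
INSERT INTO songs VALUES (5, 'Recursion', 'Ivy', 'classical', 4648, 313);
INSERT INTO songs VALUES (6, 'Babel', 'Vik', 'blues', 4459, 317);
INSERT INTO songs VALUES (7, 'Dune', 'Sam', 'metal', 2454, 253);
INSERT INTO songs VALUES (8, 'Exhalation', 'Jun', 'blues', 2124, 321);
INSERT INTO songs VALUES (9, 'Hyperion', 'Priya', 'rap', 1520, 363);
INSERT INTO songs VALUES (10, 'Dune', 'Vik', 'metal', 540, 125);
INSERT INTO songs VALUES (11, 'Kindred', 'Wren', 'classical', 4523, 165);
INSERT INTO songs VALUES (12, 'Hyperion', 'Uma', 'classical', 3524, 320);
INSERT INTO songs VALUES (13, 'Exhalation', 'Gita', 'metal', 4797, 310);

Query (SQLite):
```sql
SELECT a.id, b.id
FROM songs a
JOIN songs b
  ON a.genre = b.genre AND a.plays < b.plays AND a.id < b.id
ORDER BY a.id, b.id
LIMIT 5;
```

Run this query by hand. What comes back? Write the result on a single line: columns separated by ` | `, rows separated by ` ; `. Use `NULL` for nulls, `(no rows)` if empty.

1 | 13 ; 2 | 6 ; 3 | 4 ; 3 | 9 ; 7 | 13

Pairs (a,b) with same genre, a.plays < b.plays, a.id < b.id.
genre groups: blues:{2,6,8} classical:{5,11,12} metal:{1,7,10,13} rap:{3,4,9}
Ordered by (a.id, b.id); first 5.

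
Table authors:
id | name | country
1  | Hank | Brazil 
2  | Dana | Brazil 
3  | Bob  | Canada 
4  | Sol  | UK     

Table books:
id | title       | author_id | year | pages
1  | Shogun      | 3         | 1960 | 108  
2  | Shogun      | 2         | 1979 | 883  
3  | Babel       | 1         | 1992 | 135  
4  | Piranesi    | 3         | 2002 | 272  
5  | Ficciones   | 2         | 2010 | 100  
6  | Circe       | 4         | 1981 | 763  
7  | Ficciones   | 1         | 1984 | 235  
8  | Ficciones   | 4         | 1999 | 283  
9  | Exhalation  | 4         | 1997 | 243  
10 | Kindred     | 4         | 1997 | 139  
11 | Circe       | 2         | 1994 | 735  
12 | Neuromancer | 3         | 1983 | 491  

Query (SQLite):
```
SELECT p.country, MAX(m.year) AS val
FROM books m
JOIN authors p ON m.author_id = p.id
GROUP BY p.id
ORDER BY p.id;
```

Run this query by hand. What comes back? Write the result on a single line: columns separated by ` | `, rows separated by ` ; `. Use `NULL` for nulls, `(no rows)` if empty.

Join each books row to its authors via author_id.
Group joined rows by authors.id; compute MAX(m.year) per group.
  1: ids {3, 7} → MAX(m.year)=1992
  2: ids {2, 5, 11} → MAX(m.year)=2010
  3: ids {1, 4, 12} → MAX(m.year)=2002
  4: ids {6, 8, 9, 10} → MAX(m.year)=1999

Brazil | 1992 ; Brazil | 2010 ; Canada | 2002 ; UK | 1999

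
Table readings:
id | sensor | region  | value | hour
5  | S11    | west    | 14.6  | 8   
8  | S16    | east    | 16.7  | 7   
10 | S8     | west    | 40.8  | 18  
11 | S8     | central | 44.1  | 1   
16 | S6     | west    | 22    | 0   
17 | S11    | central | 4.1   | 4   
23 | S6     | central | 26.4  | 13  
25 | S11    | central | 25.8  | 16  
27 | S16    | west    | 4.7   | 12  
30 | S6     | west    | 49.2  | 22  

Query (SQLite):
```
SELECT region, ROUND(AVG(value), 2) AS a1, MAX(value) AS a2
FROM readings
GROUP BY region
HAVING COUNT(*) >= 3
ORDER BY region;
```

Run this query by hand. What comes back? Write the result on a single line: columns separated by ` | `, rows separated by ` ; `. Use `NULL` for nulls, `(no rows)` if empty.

Group readings by region.
Per group compute: ROUND(AVG(value), 2), MAX(value).
HAVING: drop groups with fewer than 3 rows.
  central: ids {11, 17, 23, 25} → ROUND(AVG(value), 2)=25.1, MAX(value)=44.1
  east: ids {8} → ROUND(AVG(value), 2)=16.7, MAX(value)=16.7
  west: ids {5, 10, 16, 27, 30} → ROUND(AVG(value), 2)=26.26, MAX(value)=49.2

central | 25.1 | 44.1 ; west | 26.26 | 49.2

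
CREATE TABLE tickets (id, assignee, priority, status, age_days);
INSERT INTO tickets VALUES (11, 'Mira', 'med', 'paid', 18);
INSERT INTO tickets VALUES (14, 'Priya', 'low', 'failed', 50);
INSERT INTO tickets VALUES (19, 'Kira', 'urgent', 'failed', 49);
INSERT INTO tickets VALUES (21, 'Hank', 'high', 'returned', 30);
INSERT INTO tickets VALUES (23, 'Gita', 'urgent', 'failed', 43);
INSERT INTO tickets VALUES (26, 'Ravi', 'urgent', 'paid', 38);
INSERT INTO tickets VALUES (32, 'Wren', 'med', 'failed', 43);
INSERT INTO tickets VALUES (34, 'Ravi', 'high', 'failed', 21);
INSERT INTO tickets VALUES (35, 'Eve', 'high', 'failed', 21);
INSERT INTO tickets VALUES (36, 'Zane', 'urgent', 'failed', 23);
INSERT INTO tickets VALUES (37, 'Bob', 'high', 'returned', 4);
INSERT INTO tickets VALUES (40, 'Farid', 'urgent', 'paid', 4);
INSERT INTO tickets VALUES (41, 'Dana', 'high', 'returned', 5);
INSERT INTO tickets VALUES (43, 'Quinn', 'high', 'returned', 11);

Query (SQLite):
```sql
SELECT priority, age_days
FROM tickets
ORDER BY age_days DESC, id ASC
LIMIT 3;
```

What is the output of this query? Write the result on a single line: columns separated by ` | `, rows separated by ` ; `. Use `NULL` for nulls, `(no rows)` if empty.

Sort by age_days desc, tiebreak id asc: (50, id=14), (49, id=19), (43, id=23), (43, id=32), (38, id=26), (30, id=21) …. Take first 3.

low | 50 ; urgent | 49 ; urgent | 43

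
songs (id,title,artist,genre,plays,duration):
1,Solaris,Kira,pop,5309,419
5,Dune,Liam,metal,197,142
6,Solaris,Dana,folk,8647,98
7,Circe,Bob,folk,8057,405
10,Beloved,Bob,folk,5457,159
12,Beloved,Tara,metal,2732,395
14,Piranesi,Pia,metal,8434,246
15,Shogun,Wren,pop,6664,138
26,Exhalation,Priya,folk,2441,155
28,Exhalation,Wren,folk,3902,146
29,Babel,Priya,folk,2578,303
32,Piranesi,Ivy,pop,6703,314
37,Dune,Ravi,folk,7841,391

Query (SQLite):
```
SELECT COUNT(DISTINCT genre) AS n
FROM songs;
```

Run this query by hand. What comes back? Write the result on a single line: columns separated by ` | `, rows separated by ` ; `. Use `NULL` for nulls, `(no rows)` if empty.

Count distinct non-NULL genre values.

3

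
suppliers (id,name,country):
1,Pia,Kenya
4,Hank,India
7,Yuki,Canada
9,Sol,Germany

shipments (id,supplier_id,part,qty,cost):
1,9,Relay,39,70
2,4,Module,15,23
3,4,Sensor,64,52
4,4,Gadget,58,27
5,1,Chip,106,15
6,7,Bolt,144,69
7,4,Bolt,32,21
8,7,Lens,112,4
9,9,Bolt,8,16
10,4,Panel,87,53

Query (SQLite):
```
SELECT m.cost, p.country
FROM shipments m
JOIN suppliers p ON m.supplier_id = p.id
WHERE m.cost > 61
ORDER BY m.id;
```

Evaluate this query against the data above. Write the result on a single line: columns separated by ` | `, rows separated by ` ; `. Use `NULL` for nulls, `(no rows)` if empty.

Each shipments row matches the suppliers row where supplier_id = suppliers.id.
Then keep rows with m.cost > 61.

70 | Germany ; 69 | Canada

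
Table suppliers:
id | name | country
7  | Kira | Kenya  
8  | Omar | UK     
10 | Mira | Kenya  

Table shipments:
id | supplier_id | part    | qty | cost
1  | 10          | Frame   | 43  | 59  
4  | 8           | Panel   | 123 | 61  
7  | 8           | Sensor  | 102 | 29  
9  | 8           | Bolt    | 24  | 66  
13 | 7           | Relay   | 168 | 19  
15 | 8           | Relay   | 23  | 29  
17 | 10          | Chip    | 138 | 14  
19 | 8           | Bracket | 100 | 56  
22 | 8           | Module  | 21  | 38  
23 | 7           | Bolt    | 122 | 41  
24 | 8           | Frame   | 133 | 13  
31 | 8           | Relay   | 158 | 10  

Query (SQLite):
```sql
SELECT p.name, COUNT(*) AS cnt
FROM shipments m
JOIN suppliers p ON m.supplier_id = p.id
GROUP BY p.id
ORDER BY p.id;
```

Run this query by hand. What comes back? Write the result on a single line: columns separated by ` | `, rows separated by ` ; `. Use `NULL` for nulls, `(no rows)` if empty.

Join each shipments row to its suppliers via supplier_id.
Group joined rows by suppliers.id; compute COUNT(*) per group.
  7: ids {13, 23} → COUNT(*)=2
  8: ids {4, 7, 9, 15, 19, 22, 24, 31} → COUNT(*)=8
  10: ids {1, 17} → COUNT(*)=2

Kira | 2 ; Omar | 8 ; Mira | 2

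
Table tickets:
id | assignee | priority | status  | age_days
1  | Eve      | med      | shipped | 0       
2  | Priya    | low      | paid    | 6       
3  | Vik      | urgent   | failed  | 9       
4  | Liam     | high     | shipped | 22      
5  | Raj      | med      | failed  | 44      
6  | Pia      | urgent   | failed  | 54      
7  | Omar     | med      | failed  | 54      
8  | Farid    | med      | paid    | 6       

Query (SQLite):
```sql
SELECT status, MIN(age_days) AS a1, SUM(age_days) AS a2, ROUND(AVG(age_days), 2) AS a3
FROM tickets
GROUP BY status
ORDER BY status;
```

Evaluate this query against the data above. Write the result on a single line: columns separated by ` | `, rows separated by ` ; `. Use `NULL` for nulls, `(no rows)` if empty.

failed | 9 | 161 | 40.25 ; paid | 6 | 12 | 6 ; shipped | 0 | 22 | 11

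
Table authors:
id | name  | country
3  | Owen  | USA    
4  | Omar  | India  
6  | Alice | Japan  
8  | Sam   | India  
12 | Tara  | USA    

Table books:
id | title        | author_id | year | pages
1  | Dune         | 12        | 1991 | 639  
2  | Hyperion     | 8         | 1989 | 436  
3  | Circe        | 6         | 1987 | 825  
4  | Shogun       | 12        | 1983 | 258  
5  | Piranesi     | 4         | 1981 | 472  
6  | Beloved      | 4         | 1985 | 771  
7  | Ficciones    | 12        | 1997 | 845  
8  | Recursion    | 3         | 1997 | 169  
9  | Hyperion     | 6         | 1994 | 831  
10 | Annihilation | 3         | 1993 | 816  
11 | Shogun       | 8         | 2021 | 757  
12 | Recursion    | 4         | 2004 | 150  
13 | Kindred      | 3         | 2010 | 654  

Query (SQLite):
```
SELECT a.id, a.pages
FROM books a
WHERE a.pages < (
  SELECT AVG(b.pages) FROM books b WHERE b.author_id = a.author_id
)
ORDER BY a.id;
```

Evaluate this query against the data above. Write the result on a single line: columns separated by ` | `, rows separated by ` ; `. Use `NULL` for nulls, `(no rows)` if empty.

2 | 436 ; 3 | 825 ; 4 | 258 ; 8 | 169 ; 12 | 150

For each books row a, compute AVG(pages) over rows sharing a.author_id.
Keep row a if a.pages < that per-group AVG.
  author_id=3: AVG(pages) = 546.333333
  author_id=4: AVG(pages) = 464.333333
  author_id=6: AVG(pages) = 828.0
  author_id=8: AVG(pages) = 596.5
  author_id=12: AVG(pages) = 580.666667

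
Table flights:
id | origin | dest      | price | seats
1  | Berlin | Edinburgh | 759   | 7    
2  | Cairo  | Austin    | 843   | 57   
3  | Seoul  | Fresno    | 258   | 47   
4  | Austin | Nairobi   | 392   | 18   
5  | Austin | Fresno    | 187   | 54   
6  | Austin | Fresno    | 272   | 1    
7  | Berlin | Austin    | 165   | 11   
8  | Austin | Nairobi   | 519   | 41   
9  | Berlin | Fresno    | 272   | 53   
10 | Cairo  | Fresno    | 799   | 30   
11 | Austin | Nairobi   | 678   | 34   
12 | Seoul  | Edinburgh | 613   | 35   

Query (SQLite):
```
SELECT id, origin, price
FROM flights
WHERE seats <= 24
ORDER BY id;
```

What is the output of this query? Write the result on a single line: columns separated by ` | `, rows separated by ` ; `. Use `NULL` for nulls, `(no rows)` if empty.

1 | Berlin | 759 ; 4 | Austin | 392 ; 6 | Austin | 272 ; 7 | Berlin | 165

seats <= 24: ids {1, 4, 6, 7}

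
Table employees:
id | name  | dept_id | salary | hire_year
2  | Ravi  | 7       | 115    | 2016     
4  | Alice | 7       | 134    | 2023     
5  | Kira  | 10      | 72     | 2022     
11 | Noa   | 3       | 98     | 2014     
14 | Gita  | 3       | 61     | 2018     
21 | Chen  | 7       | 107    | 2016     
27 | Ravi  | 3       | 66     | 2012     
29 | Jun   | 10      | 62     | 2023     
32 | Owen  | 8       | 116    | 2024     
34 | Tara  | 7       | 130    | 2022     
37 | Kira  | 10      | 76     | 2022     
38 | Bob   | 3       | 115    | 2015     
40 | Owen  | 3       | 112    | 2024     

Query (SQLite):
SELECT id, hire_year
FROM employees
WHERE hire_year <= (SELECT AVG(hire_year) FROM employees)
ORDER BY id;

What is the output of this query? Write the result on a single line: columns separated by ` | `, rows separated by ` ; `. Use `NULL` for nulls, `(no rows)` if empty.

2 | 2016 ; 11 | 2014 ; 14 | 2018 ; 21 | 2016 ; 27 | 2012 ; 38 | 2015

Scalar subquery: AVG(hire_year) over all employees rows = 2019.307692 (≈; comparison uses full precision).
Keep rows where hire_year <= that value.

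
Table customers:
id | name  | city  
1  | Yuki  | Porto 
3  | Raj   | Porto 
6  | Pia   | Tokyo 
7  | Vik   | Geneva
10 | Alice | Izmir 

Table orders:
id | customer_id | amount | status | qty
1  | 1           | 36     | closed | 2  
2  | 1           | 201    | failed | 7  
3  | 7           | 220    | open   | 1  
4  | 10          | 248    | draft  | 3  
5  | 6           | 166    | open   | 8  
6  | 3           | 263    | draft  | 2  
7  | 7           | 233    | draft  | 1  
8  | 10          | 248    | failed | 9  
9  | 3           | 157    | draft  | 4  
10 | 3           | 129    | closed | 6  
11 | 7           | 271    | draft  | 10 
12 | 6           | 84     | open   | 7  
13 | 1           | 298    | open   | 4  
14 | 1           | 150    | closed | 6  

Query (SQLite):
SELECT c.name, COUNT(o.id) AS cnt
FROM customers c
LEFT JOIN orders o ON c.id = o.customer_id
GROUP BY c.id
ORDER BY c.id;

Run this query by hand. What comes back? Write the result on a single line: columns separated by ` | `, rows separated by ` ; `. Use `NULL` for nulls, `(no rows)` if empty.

Yuki | 4 ; Raj | 3 ; Pia | 2 ; Vik | 3 ; Alice | 2

LEFT JOIN keeps every customers row; unmatched ones get NULL for orders columns.
Group by customers.id and compute COUNT(o.id). COUNT(col) of an all-NULL group is 0.
  1: ids {1, 2, 13, 14} → COUNT(o.id)=4
  3: ids {6, 9, 10} → COUNT(o.id)=3
  6: ids {5, 12} → COUNT(o.id)=2
  7: ids {3, 7, 11} → COUNT(o.id)=3
  10: ids {4, 8} → COUNT(o.id)=2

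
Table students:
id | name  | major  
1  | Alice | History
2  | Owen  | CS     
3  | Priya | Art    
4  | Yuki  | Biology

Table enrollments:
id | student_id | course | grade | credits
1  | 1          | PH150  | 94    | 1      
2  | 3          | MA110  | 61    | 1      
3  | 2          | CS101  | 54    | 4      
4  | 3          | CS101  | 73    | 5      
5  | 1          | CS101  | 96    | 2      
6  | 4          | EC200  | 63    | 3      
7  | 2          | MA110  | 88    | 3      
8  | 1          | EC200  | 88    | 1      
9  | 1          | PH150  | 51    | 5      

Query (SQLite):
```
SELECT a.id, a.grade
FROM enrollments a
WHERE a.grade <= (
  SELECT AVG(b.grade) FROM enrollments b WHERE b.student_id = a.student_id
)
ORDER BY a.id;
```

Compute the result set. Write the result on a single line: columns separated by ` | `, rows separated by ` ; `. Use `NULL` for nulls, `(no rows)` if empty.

2 | 61 ; 3 | 54 ; 6 | 63 ; 9 | 51

For each enrollments row a, compute AVG(grade) over rows sharing a.student_id.
Keep row a if a.grade <= that per-group AVG.
  student_id=1: AVG(grade) = 82.25
  student_id=2: AVG(grade) = 71.0
  student_id=3: AVG(grade) = 67.0
  student_id=4: AVG(grade) = 63.0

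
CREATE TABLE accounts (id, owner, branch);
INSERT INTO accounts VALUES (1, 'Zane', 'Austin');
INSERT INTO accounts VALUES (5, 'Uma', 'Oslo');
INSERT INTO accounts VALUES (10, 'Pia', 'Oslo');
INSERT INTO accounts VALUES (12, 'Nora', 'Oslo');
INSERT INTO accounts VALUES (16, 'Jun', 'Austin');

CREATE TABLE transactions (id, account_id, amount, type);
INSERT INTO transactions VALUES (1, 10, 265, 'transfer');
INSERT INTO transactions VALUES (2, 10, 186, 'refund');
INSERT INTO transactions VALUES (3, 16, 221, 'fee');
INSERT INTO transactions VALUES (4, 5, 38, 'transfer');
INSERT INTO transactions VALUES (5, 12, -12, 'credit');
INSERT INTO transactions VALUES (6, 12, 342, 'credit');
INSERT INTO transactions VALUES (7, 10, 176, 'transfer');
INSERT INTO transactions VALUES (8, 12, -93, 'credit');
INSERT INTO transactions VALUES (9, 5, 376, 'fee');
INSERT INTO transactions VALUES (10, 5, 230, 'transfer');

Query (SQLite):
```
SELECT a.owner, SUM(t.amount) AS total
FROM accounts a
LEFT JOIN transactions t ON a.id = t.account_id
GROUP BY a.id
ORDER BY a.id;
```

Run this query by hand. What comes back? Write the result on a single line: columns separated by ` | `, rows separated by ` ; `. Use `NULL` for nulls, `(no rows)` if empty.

Zane | NULL ; Uma | 644 ; Pia | 627 ; Nora | 237 ; Jun | 221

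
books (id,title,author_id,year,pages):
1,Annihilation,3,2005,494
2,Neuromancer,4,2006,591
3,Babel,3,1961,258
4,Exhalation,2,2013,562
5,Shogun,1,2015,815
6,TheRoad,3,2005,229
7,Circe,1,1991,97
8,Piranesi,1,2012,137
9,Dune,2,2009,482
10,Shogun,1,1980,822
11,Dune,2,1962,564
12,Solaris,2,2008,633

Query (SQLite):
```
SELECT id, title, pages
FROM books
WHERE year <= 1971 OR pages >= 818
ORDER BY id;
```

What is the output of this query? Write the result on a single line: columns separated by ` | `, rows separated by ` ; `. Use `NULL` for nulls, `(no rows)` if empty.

3 | Babel | 258 ; 10 | Shogun | 822 ; 11 | Dune | 564

year <= 1971: ids {3, 11}
pages >= 818: ids {10}
Combine with OR.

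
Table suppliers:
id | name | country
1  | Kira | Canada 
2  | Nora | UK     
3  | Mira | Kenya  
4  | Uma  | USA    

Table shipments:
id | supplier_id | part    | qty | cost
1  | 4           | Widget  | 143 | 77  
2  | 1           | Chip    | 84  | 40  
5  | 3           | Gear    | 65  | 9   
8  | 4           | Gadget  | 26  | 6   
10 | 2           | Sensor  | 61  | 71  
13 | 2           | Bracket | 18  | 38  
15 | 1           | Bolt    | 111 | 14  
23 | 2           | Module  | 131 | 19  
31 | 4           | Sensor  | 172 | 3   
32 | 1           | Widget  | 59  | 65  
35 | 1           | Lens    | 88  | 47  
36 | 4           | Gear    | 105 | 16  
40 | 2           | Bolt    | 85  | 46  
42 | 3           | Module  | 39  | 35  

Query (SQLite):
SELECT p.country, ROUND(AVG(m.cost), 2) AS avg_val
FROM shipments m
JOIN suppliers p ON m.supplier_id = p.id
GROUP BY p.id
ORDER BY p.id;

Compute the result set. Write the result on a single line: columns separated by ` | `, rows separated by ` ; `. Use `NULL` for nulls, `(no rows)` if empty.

Canada | 41.5 ; UK | 43.5 ; Kenya | 22 ; USA | 25.5

Join each shipments row to its suppliers via supplier_id.
Group joined rows by suppliers.id; compute ROUND(AVG(m.cost), 2) per group.
  1: ids {2, 15, 32, 35} → ROUND(AVG(m.cost), 2)=41.5
  2: ids {10, 13, 23, 40} → ROUND(AVG(m.cost), 2)=43.5
  3: ids {5, 42} → ROUND(AVG(m.cost), 2)=22
  4: ids {1, 8, 31, 36} → ROUND(AVG(m.cost), 2)=25.5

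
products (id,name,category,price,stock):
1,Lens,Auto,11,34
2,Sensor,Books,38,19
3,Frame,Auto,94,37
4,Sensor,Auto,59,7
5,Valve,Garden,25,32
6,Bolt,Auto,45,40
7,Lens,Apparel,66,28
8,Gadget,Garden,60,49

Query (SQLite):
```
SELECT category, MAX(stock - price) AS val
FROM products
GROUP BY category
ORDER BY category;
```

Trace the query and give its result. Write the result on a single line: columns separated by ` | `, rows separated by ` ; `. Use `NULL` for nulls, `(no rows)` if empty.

For each row compute stock - price.
Group by category; take MAX of the expression per group.
  Apparel: ids {7} → MAX(stock - price)=-38
  Auto: ids {1, 3, 4, 6} → MAX(stock - price)=23
  Books: ids {2} → MAX(stock - price)=-19
  Garden: ids {5, 8} → MAX(stock - price)=7

Apparel | -38 ; Auto | 23 ; Books | -19 ; Garden | 7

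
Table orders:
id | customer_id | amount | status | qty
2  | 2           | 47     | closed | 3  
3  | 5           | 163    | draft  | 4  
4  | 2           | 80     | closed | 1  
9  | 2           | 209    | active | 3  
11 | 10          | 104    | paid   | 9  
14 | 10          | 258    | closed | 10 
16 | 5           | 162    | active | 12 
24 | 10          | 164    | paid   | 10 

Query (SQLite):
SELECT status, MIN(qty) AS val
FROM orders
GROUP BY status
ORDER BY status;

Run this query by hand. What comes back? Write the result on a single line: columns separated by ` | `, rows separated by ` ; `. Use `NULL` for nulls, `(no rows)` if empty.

Partition orders by status; compute MIN(qty) within each group.
  active: ids {9, 16} → MIN(qty)=3
  closed: ids {2, 4, 14} → MIN(qty)=1
  draft: ids {3} → MIN(qty)=4
  paid: ids {11, 24} → MIN(qty)=9

active | 3 ; closed | 1 ; draft | 4 ; paid | 9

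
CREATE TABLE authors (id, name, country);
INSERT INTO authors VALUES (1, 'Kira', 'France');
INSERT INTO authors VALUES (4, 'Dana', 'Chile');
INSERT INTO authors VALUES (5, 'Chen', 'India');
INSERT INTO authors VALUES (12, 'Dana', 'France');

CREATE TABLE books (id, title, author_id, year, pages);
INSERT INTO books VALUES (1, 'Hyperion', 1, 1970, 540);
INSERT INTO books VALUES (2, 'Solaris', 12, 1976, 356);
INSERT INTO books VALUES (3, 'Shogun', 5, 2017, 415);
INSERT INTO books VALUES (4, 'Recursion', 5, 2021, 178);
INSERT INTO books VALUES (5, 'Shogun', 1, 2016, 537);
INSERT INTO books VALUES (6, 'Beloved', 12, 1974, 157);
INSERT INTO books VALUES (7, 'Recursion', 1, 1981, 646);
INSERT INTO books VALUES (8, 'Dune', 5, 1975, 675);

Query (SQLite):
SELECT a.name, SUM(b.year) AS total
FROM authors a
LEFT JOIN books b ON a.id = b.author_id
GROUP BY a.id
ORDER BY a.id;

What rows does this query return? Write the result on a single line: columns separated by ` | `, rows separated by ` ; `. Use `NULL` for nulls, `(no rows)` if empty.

LEFT JOIN keeps every authors row; unmatched ones get NULL for books columns.
Group by authors.id and compute SUM(b.year). SUM over an all-NULL group is NULL.
  1: ids {1, 5, 7} → SUM(b.year)=5967
  4: ids {—} → SUM(b.year)=NULL
  5: ids {3, 4, 8} → SUM(b.year)=6013
  12: ids {2, 6} → SUM(b.year)=3950

Kira | 5967 ; Dana | NULL ; Chen | 6013 ; Dana | 3950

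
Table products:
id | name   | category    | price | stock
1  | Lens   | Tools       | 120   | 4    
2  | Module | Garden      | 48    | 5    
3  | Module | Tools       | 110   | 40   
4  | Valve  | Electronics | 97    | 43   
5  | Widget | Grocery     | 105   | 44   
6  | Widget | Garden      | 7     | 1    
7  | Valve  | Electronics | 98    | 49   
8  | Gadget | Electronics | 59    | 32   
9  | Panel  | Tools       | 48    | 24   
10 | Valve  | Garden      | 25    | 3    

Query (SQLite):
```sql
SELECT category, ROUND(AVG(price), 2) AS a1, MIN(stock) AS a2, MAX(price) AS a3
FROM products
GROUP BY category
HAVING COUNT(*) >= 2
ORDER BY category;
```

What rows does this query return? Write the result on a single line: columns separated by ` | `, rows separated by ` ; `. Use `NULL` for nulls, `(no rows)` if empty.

Electronics | 84.67 | 32 | 98 ; Garden | 26.67 | 1 | 48 ; Tools | 92.67 | 4 | 120

Group products by category.
Per group compute: ROUND(AVG(price), 2), MIN(stock), MAX(price).
HAVING: drop groups with fewer than 2 rows.
  Electronics: ids {4, 7, 8} → ROUND(AVG(price), 2)=84.67, MIN(stock)=32, MAX(price)=98
  Garden: ids {2, 6, 10} → ROUND(AVG(price), 2)=26.67, MIN(stock)=1, MAX(price)=48
  Grocery: ids {5} → ROUND(AVG(price), 2)=105, MIN(stock)=44, MAX(price)=105
  Tools: ids {1, 3, 9} → ROUND(AVG(price), 2)=92.67, MIN(stock)=4, MAX(price)=120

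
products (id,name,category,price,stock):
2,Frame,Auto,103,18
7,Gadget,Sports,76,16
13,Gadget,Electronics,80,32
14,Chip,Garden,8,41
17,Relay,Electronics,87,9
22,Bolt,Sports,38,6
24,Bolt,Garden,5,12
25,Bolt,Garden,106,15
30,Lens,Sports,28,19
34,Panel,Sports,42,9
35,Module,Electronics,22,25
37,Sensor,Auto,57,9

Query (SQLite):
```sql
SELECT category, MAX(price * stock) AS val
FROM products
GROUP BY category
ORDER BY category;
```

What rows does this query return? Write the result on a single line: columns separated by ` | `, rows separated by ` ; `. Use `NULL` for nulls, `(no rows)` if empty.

Auto | 1854 ; Electronics | 2560 ; Garden | 1590 ; Sports | 1216

For each row compute price * stock.
Group by category; take MAX of the expression per group.
  Auto: ids {2, 37} → MAX(price * stock)=1854
  Electronics: ids {13, 17, 35} → MAX(price * stock)=2560
  Garden: ids {14, 24, 25} → MAX(price * stock)=1590
  Sports: ids {7, 22, 30, 34} → MAX(price * stock)=1216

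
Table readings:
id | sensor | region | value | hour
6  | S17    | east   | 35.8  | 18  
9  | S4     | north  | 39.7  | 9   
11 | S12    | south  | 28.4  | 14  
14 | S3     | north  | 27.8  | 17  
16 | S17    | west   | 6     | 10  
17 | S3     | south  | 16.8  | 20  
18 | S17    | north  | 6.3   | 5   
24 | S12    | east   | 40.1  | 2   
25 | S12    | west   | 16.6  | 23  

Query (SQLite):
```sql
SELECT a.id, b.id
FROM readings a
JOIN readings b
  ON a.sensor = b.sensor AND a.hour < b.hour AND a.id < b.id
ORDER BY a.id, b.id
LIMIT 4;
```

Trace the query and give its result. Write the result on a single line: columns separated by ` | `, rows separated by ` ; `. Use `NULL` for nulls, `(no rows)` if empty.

11 | 25 ; 14 | 17 ; 24 | 25

Pairs (a,b) with same sensor, a.hour < b.hour, a.id < b.id.
sensor groups: S12:{11,24,25} S17:{6,16,18} S3:{14,17} S4:{9}
Ordered by (a.id, b.id); first 4.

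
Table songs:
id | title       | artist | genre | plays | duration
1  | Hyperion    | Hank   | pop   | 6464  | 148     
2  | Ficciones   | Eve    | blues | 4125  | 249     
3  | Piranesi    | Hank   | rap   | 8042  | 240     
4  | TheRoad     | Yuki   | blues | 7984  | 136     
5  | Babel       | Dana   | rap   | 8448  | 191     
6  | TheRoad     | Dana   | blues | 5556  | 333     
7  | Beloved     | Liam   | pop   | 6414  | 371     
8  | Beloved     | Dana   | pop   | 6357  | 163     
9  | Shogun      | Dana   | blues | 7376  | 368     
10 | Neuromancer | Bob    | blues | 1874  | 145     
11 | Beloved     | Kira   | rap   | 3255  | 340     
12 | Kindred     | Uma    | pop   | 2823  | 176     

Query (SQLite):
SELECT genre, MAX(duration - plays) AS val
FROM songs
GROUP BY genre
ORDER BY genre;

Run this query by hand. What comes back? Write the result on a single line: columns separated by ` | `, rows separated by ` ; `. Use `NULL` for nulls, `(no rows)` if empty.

blues | -1729 ; pop | -2647 ; rap | -2915

For each row compute duration - plays.
Group by genre; take MAX of the expression per group.
  blues: ids {2, 4, 6, 9, 10} → MAX(duration - plays)=-1729
  pop: ids {1, 7, 8, 12} → MAX(duration - plays)=-2647
  rap: ids {3, 5, 11} → MAX(duration - plays)=-2915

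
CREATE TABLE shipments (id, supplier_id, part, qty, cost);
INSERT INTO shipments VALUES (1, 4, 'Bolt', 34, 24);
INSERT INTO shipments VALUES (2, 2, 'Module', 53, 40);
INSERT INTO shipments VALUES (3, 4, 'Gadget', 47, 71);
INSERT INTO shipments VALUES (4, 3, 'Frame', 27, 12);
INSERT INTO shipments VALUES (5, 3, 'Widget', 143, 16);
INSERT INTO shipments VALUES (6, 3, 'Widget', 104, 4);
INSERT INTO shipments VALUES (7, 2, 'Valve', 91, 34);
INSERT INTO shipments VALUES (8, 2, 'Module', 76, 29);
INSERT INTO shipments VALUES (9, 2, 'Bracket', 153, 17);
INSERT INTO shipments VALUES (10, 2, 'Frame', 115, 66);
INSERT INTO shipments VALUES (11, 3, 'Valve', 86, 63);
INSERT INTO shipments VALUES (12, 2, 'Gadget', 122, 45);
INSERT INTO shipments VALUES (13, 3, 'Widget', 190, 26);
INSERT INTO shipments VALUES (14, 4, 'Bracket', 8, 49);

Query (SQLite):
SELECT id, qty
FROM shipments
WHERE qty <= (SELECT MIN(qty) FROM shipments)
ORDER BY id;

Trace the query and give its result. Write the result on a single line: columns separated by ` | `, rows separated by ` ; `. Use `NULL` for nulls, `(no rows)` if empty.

14 | 8

Scalar subquery: MIN(qty) over all shipments rows = 8.
Keep rows where qty <= that value.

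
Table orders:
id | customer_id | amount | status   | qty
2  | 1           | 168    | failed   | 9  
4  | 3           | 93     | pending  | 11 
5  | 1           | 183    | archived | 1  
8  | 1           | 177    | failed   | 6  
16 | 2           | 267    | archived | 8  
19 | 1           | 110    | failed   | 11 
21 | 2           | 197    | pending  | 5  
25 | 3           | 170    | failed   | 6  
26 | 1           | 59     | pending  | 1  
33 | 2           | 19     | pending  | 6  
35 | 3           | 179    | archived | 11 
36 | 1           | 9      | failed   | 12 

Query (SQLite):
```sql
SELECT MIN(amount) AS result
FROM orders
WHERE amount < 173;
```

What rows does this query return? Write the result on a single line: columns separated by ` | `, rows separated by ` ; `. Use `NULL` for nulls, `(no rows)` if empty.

Rows where amount < 173 → amount values: [168, 93, 110, 170, 59, 19, 9].
MIN of non-NULL values = 9.

9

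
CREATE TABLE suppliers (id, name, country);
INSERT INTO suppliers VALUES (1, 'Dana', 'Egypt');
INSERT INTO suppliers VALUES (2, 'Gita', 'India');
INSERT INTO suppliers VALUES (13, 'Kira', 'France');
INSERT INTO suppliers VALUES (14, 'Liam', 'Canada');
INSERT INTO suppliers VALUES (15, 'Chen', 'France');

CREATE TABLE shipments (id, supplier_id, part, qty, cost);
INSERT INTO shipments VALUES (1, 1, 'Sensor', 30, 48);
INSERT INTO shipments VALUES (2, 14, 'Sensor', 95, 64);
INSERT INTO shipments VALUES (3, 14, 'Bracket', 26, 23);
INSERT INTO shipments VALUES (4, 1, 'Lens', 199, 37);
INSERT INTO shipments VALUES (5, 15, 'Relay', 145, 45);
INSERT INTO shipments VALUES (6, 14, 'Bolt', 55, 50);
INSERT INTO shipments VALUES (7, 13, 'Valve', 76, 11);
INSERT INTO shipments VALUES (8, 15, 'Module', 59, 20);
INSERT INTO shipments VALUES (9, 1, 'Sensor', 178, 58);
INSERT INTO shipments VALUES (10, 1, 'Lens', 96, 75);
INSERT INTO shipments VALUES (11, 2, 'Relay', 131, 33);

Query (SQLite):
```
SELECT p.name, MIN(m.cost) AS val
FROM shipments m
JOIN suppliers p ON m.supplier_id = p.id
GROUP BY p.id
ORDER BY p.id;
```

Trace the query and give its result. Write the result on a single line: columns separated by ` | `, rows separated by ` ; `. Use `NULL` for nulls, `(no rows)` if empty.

Dana | 37 ; Gita | 33 ; Kira | 11 ; Liam | 23 ; Chen | 20

Join each shipments row to its suppliers via supplier_id.
Group joined rows by suppliers.id; compute MIN(m.cost) per group.
  1: ids {1, 4, 9, 10} → MIN(m.cost)=37
  2: ids {11} → MIN(m.cost)=33
  13: ids {7} → MIN(m.cost)=11
  14: ids {2, 3, 6} → MIN(m.cost)=23
  15: ids {5, 8} → MIN(m.cost)=20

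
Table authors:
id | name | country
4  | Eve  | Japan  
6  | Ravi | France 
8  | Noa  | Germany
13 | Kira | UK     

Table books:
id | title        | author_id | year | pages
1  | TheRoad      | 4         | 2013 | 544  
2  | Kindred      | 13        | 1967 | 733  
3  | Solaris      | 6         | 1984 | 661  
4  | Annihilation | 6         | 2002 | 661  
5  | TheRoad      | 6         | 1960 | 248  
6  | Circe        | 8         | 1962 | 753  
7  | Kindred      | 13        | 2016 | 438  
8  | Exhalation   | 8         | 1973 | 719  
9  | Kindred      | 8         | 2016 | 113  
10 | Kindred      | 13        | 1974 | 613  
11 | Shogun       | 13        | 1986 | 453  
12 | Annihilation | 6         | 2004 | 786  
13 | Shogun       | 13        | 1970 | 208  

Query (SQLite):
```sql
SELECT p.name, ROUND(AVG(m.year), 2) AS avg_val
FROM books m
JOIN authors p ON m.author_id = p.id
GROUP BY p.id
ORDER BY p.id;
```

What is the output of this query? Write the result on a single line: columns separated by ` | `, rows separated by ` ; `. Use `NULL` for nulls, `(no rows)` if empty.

Eve | 2013 ; Ravi | 1987.5 ; Noa | 1983.67 ; Kira | 1982.6

Join each books row to its authors via author_id.
Group joined rows by authors.id; compute ROUND(AVG(m.year), 2) per group.
  4: ids {1} → ROUND(AVG(m.year), 2)=2013
  6: ids {3, 4, 5, 12} → ROUND(AVG(m.year), 2)=1987.5
  8: ids {6, 8, 9} → ROUND(AVG(m.year), 2)=1983.67
  13: ids {2, 7, 10, 11, 13} → ROUND(AVG(m.year), 2)=1982.6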